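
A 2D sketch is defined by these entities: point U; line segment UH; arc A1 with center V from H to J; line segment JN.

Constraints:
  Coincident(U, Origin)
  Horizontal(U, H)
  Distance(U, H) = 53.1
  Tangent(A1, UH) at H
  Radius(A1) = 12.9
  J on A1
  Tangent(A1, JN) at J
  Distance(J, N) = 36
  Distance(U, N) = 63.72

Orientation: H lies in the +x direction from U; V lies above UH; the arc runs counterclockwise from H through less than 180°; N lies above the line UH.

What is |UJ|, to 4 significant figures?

66.56

U is at the origin; U and H share the same y with |UH| = 53.1 and H on the +x side, so H = (53.10, 0.000). Since A1 is tangent to UH there, VH ⟂ UH, so V = H + (0, 12.9) = (53.10, 12.90). Since VJ ⟂ JN (tangency), |VN| = √(12.9² + 36.0²) = 38.24 regardless of where J sits on A1. So N lies on both circle(U, 63.72) and circle(V, 38.24); the above-UH intersection is N = (40.66, 49.06). J is the foot of the tangent from N: J = (63.17, 20.97).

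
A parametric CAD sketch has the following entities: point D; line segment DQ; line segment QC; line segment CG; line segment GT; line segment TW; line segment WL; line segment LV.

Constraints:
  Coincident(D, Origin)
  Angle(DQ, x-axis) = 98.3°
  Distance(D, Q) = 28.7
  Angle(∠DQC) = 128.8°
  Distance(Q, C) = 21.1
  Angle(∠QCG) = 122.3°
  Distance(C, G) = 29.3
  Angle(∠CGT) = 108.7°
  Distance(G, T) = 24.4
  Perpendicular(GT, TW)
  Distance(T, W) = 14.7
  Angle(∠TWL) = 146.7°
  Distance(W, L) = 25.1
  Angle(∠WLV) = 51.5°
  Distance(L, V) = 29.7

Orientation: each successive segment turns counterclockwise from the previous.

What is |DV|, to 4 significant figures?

48.11

D is at the origin; DQ runs at 98.3° with length 28.7, so Q = (-4.143, 28.40). ∠DQC = 128.8° gives QC at 149.5° from the x-axis; with |QC| = 21.1, C = (-22.32, 39.11). ∠QCG = 122.3° gives CG at -152.8° from the x-axis; with |CG| = 29.3, G = (-48.38, 25.72). ∠CGT = 108.7° gives GT at -81.50° from the x-axis; with |GT| = 24.4, T = (-44.78, 1.583). The perpendicularity gives TW at right angles to GT, so TW runs at 8.500°; with |TW| = 14.7, W = (-30.24, 3.756). ∠TWL = 146.7° gives WL at 41.80° from the x-axis; with |WL| = 25.1, L = (-11.53, 20.49). ∠WLV = 51.5° gives LV at 170.3° from the x-axis; with |LV| = 29.7, V = (-40.80, 25.49). Then |DV| = |V − D| = 48.11.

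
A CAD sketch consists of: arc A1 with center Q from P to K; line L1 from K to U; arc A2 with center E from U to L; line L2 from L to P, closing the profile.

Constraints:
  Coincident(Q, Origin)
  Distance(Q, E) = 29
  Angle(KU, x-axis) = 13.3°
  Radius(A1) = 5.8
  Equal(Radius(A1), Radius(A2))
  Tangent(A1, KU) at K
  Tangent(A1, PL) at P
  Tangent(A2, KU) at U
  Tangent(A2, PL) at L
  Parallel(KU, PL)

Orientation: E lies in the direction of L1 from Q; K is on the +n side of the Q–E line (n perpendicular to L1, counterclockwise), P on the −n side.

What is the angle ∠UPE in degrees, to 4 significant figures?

10.49°

The slot axis is L1's direction at 13.3°, so u = (cos 13.3°, sin 13.3°) = (0.9732, 0.2300) and n = (−sin 13.3°, cos 13.3°) = (-0.2300, 0.9732). Q is at the origin and E lies 29.0 along u from Q, so E = 29.0·u = (28.22, 6.671). Tangency of A1 to both parallel lines with radius 5.8 puts K and P at Q ± 5.8·n: K = (-1.334, 5.644), P = (1.334, -5.644). Equal radii place U and L the same way about E: U = E + 5.8·n = (26.89, 12.32), L = E − 5.8·n = (29.56, 1.027). Then cos ∠UPE = PU·PE / (|PU||PE|), giving 10.49°.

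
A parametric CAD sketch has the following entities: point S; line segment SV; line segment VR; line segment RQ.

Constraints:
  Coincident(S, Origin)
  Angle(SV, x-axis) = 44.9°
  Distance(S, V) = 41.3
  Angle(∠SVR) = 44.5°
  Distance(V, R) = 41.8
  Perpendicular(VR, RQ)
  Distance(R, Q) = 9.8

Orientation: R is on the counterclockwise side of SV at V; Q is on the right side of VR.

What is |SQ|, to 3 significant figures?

40.7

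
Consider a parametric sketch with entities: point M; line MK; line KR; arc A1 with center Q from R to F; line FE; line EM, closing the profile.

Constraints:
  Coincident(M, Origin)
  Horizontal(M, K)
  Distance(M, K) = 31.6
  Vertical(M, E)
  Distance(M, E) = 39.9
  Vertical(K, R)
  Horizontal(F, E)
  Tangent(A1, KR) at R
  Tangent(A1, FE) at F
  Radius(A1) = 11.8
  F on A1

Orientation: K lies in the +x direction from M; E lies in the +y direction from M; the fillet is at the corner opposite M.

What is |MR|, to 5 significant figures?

42.287

The virtual corner opposite M is at (31.600, 39.900). Since A1 is tangent to KR there, QR ⟂ KR and A1 meets FE tangentially, so QF is at right angles to FE, with radius 11.8, so the center Q sits 11.8 in from both sides at Q = (19.800, 28.100). That places the tangent points at R = (31.600, 28.100) on KR and F = (19.800, 39.900) on FE. Then |MR| = |R − M| = 42.287.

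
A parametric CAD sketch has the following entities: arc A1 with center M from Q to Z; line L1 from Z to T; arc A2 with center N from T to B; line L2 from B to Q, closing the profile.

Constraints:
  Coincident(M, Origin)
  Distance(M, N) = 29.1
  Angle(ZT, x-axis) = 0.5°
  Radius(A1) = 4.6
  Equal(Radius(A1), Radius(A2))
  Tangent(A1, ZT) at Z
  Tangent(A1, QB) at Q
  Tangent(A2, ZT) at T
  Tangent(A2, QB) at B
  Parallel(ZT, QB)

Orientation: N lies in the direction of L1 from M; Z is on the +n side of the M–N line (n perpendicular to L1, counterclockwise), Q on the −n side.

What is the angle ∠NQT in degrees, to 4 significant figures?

8.562°

The slot axis is L1's direction at 0.5°, so u = (cos 0.5°, sin 0.5°) = (1.000, 0.008727) and n = (−sin 0.5°, cos 0.5°) = (-0.008727, 1.000). M is at the origin and N lies 29.1 along u from M, so N = 29.1·u = (29.10, 0.2539). Tangency of A1 to both parallel lines with radius 4.6 puts Z and Q at M ± 4.6·n: Z = (-0.04014, 4.600), Q = (0.04014, -4.600). Equal radii place T and B the same way about N: T = N + 4.6·n = (29.06, 4.854), B = N − 4.6·n = (29.14, -4.346). Then cos ∠NQT = QN·QT / (|QN||QT|), giving 8.562°.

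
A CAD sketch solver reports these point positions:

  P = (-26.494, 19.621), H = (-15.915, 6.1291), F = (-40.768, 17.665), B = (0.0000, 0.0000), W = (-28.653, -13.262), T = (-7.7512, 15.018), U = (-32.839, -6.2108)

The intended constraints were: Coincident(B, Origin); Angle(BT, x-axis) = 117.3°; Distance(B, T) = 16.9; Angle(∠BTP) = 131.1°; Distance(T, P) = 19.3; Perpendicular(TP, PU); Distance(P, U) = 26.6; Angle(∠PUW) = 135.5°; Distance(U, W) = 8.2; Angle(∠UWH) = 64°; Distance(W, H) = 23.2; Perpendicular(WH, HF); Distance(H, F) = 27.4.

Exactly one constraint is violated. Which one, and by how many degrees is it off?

Perpendicular(WH, HF) — off by 8.40°.

B = (0.00, 0.00) ✓; BT at 117.3° ✓; |BT| = 16.90 ✓; ∠BTP = 131.1° ✓; |TP| = 19.30 ✓; ∠(TP, PU) = 90.00° ✓; |PU| = 26.60 ✓; ∠PUW = 135.5° ✓; |UW| = 8.200 ✓; ∠UWH = 64.00° ✓; |WH| = 23.20 ✓; ∠(WH, HF) = 98.40° ✗; |HF| = 27.40 ✓.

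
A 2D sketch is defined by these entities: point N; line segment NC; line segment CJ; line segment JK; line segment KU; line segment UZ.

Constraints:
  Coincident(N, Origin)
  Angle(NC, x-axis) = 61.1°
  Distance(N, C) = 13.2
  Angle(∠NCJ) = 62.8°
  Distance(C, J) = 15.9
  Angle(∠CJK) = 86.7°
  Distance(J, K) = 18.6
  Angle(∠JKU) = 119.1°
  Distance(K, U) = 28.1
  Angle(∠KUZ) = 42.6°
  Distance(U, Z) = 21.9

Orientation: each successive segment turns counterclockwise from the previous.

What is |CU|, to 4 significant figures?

32.53

∠CJK = 86.7° gives JK at -88.40° from the x-axis; with |JK| = 18.6, K = (-8.994, -6.565). ∠JKU = 119.1° gives KU at -27.50° from the x-axis; with |KU| = 28.1, U = (15.93, -19.54). Then |CU| = |U − C| = 32.53.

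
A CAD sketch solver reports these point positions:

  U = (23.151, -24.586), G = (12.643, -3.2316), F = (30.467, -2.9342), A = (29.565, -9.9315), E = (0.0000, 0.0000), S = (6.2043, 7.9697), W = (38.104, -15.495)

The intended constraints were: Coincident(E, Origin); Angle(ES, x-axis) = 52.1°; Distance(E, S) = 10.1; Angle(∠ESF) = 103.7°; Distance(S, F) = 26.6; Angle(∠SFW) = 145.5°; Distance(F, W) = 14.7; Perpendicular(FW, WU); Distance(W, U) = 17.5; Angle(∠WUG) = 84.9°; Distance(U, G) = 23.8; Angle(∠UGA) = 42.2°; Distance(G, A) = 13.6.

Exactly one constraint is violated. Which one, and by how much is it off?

Distance(G, A) = 13.6 — off by 4.60.

E = (0.00, 0.00) ✓; ES at 52.10° ✓; |ES| = 10.10 ✓; ∠ESF = 103.7° ✓; |SF| = 26.60 ✓; ∠SFW = 145.5° ✓; |FW| = 14.70 ✓; ∠(FW, WU) = 90.00° ✓; |WU| = 17.50 ✓; ∠WUG = 84.90° ✓; |UG| = 23.80 ✓; ∠UGA = 42.20° ✓; |GA| = 18.20 ✗.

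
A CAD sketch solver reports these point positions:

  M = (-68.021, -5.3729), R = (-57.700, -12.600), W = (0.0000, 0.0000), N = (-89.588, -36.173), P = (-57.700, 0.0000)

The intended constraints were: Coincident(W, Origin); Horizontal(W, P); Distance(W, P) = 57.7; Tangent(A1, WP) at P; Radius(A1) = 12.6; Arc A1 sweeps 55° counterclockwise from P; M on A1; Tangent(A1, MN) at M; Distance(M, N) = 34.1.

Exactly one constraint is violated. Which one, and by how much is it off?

Distance(M, N) = 34.1 — off by 3.50.

W = (0.00, 0.00) ✓; W.y = 0.00, P.y = 0.00 ✓; |WP| = 57.70 ✓; ∠(RP, PW) = 90.00° ✓; |RP| = 12.60 ✓; bearing(R→M) − bearing(R→P) = 55.00° ✓; |RM| = 12.60 ✓; ∠(RM, MN) = 90.00° ✓; |MN| = 37.60 ✗.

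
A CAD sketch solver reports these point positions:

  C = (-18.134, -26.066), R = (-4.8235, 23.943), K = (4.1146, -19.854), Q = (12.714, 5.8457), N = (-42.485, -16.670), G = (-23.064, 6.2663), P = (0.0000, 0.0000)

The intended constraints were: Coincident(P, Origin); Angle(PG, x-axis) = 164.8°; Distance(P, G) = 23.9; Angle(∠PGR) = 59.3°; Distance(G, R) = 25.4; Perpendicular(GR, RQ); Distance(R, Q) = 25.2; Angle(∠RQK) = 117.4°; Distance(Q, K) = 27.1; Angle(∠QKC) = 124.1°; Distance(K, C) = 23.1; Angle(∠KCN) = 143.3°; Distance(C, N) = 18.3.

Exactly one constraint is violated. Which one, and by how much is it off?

Distance(C, N) = 18.3 — off by 7.80.

P = (0.00, 0.00) ✓; PG at 164.8° ✓; |PG| = 23.90 ✓; ∠PGR = 59.30° ✓; |GR| = 25.40 ✓; ∠(GR, RQ) = 90.00° ✓; |RQ| = 25.20 ✓; ∠RQK = 117.4° ✓; |QK| = 27.10 ✓; ∠QKC = 124.1° ✓; |KC| = 23.10 ✓; ∠KCN = 143.3° ✓; |CN| = 26.10 ✗.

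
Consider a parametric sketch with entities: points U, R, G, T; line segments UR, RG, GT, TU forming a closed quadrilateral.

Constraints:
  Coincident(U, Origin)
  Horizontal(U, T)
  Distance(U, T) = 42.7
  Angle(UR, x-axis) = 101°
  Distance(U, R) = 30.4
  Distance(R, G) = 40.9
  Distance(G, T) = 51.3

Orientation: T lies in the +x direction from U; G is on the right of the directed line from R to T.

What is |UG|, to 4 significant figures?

13.28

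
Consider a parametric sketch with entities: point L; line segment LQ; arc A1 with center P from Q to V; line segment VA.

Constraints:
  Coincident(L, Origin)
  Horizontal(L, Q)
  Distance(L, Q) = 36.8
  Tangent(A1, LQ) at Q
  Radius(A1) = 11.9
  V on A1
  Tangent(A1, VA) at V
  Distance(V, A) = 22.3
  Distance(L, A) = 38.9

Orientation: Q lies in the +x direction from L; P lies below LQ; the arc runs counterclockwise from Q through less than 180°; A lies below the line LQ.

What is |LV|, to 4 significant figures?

27.01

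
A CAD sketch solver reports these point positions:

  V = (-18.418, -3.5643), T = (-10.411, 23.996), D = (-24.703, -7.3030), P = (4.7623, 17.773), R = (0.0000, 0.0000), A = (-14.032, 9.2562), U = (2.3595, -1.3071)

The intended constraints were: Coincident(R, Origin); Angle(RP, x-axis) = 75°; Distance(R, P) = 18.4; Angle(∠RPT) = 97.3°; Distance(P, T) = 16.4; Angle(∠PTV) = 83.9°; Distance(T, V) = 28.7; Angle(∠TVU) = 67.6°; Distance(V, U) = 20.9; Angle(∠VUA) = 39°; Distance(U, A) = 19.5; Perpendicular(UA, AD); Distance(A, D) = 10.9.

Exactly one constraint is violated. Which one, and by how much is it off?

Distance(A, D) = 10.9 — off by 8.80.

R = (0.00, 0.00) ✓; RP at 75.00° ✓; |RP| = 18.40 ✓; ∠RPT = 97.30° ✓; |PT| = 16.40 ✓; ∠PTV = 83.90° ✓; |TV| = 28.70 ✓; ∠TVU = 67.60° ✓; |VU| = 20.90 ✓; ∠VUA = 39.00° ✓; |UA| = 19.50 ✓; ∠(UA, AD) = 90.00° ✓; |AD| = 19.70 ✗.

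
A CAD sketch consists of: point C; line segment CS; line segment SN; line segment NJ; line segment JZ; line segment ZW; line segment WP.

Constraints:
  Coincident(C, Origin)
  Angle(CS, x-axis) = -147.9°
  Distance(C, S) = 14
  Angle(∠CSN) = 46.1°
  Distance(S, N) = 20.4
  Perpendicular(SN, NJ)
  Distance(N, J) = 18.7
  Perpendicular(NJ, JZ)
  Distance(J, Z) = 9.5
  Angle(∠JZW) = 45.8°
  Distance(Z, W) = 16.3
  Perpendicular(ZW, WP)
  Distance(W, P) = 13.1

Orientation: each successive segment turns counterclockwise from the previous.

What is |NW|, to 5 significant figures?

7.2577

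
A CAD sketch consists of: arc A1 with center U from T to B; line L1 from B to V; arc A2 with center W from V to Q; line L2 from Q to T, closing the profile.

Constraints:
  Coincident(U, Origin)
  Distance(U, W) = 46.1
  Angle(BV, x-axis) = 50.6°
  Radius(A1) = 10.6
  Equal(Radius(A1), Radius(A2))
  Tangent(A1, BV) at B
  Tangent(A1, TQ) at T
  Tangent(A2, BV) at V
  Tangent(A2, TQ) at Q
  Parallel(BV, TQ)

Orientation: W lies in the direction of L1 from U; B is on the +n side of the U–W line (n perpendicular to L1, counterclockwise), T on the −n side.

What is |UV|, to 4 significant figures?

47.30

Tangency of A1 to both parallel lines with radius 10.6 puts B and T at U ± 10.6·n: B = (-8.191, 6.728), T = (8.191, -6.728). Equal radii place V and Q the same way about W: V = W + 10.6·n = (21.07, 42.35), Q = W − 10.6·n = (37.45, 28.89). Then |UV| = |V − U| = 47.30.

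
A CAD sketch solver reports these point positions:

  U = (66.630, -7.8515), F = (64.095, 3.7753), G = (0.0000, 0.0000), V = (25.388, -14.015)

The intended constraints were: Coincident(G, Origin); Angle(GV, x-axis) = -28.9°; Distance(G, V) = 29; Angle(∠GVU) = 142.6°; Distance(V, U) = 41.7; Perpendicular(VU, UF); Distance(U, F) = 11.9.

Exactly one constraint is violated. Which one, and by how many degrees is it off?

Perpendicular(VU, UF) — off by 3.80°.

G = (0.00, 0.00) ✓; GV at -28.90° ✓; |GV| = 29.00 ✓; ∠GVU = 142.6° ✓; |VU| = 41.70 ✓; ∠(VU, UF) = 93.80° ✗; |UF| = 11.90 ✓.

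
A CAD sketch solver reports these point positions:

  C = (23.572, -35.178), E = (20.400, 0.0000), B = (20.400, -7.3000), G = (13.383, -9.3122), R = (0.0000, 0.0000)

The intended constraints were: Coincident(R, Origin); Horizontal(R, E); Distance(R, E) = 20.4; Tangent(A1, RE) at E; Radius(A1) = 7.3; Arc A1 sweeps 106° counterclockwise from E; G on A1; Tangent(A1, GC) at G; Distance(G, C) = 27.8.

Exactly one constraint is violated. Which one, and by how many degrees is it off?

Tangent(A1, GC) at G — off by 5.50°.

R = (0.00, 0.00) ✓; R.y = 0.00, E.y = 0.00 ✓; |RE| = 20.40 ✓; ∠(BE, ER) = 90.00° ✓; |BE| = 7.300 ✓; bearing(B→G) − bearing(B→E) = 106.0° ✓; |BG| = 7.300 ✓; ∠(BG, GC) = 84.50° ✗; |GC| = 27.80 ✓.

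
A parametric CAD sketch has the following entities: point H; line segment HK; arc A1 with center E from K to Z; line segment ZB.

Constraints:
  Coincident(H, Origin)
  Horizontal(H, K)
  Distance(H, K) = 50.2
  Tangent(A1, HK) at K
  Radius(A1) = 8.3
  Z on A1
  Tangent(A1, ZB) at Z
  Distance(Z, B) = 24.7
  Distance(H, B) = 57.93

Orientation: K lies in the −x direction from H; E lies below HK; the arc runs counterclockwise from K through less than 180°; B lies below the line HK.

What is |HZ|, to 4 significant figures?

58.88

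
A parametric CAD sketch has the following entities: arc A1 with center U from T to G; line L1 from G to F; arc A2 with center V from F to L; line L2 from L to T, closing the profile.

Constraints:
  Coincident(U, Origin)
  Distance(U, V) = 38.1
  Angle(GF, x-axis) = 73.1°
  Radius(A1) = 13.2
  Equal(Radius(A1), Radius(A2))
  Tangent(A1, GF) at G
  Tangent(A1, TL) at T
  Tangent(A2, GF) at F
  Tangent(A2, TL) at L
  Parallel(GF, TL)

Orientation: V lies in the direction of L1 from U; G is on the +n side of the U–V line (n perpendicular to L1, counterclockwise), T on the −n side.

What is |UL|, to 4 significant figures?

40.32

The slot axis is L1's direction at 73.1°, so u = (cos 73.1°, sin 73.1°) = (0.2907, 0.9568) and n = (−sin 73.1°, cos 73.1°) = (-0.9568, 0.2907). U is at the origin and V lies 38.1 along u from U, so V = 38.1·u = (11.08, 36.45). Tangency of A1 to both parallel lines with radius 13.2 puts G and T at U ± 13.2·n: G = (-12.63, 3.837), T = (12.63, -3.837). Equal radii place F and L the same way about V: F = V + 13.2·n = (-1.554, 40.29), L = V − 13.2·n = (23.71, 32.62). Then |UL| = |L − U| = 40.32.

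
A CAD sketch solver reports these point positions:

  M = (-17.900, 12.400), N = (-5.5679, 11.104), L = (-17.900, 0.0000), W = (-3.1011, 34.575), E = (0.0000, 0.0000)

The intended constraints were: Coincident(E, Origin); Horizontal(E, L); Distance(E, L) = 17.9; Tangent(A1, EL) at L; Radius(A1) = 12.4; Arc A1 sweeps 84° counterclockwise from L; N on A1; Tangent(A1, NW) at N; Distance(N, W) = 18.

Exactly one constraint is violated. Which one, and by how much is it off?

Distance(N, W) = 18 — off by 5.60.

E = (0.00, 0.00) ✓; E.y = 0.00, L.y = 0.00 ✓; |EL| = 17.90 ✓; ∠(ML, LE) = 90.00° ✓; |ML| = 12.40 ✓; bearing(M→N) − bearing(M→L) = 84.00° ✓; |MN| = 12.40 ✓; ∠(MN, NW) = 90.00° ✓; |NW| = 23.60 ✗.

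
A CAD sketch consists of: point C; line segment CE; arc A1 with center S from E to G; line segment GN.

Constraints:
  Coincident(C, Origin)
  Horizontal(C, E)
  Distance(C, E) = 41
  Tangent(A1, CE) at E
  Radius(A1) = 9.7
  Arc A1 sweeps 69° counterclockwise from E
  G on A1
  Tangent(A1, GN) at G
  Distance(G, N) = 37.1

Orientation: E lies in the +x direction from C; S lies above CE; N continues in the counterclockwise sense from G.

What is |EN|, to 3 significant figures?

46.6

On A1, E sits at bearing -90° from S; a 69° counterclockwise sweep puts G at bearing -21°, so G = S + 9.7·(cos -21°, sin -21°) = (50.1, 6.22). Tangency of A1 to GN means the radius SG is perpendicular to GN, so GN runs along (−sin -21°, cos -21°); with |GN| = 37.1, N = (63.4, 40.9). Then |EN| = |N − E| = 46.6.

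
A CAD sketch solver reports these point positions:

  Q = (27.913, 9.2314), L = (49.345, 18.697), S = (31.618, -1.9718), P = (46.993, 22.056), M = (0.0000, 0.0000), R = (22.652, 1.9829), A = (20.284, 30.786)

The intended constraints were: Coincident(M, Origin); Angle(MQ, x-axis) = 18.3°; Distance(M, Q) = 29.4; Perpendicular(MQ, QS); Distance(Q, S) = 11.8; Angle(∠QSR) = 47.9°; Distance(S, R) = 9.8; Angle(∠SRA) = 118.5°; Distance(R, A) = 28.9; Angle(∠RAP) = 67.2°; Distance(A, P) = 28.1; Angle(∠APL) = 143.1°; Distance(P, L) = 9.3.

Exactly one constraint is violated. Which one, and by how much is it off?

Distance(P, L) = 9.3 — off by 5.20.

M = (0.00, 0.00) ✓; MQ at 18.30° ✓; |MQ| = 29.40 ✓; ∠(MQ, QS) = 90.00° ✓; |QS| = 11.80 ✓; ∠QSR = 47.90° ✓; |SR| = 9.799 ✓; ∠SRA = 118.5° ✓; |RA| = 28.90 ✓; ∠RAP = 67.20° ✓; |AP| = 28.10 ✓; ∠APL = 143.1° ✓; |PL| = 4.101 ✗.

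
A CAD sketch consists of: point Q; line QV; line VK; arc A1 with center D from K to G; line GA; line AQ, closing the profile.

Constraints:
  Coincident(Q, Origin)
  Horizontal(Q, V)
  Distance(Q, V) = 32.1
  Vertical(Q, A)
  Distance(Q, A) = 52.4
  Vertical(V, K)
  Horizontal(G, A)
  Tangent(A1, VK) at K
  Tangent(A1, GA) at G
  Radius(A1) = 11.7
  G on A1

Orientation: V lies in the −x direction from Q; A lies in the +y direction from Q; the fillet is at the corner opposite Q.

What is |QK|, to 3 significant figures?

51.8

Q is at the origin; QV is horizontal with |QV| = 32.1 and V on the −x side, so V = (-32.1, 0.00). Q and A share the same x with |QA| = 52.4 and A on the +y side, so A = (0.00, 52.4). The virtual corner opposite Q is at (-32.1, 52.4). A1 meets VK tangentially, so DK is at right angles to VK and tangency of A1 to GA means the radius DG is perpendicular to GA, with radius 11.7, so the center D sits 11.7 in from both sides at D = (-20.4, 40.7). That places the tangent points at K = (-32.1, 40.7) on VK and G = (-20.4, 52.4) on GA. Then |QK| = |K − Q| = 51.8.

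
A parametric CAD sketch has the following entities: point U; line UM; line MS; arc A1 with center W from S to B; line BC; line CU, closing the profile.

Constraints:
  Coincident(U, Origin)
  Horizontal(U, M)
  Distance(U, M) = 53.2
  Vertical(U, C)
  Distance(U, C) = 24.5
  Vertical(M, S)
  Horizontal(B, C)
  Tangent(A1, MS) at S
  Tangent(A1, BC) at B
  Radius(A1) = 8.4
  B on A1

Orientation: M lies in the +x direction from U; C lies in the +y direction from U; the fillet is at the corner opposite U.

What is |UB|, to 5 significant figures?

51.062

U is at the origin; UM is horizontal with |UM| = 53.2 and M on the +x side, so M = (53.200, 0.0000). UC is vertical with |UC| = 24.5 and C on the +y side, so C = (0.0000, 24.500). The virtual corner opposite U is at (53.200, 24.500). The tangent condition forces WS to be normal to MS and A1 meets BC tangentially, so WB is at right angles to BC, with radius 8.4, so the center W sits 8.4 in from both sides at W = (44.800, 16.100). That places the tangent points at S = (53.200, 16.100) on MS and B = (44.800, 24.500) on BC. Then |UB| = |B − U| = 51.062.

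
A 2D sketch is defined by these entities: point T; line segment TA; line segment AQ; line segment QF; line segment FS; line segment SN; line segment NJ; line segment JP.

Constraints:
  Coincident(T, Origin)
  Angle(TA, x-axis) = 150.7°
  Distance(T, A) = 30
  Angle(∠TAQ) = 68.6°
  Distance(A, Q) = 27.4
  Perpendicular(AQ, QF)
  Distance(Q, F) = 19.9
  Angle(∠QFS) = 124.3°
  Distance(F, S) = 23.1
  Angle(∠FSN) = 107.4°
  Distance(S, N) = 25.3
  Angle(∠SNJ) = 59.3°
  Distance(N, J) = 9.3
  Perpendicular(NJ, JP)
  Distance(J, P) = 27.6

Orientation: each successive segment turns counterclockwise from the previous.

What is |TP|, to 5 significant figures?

12.374

T is at the origin; TA runs at 150.7° with length 30.0, so A = (-26.162, 14.681). ∠TAQ = 68.6° gives AQ at -97.900° from the x-axis; with |AQ| = 27.4, Q = (-29.928, -12.458). The perpendicularity gives QF at right angles to AQ, so QF runs at -7.9000°; with |QF| = 19.9, F = (-10.217, -15.194). ∠QFS = 124.3° gives FS at 47.800° from the x-axis; with |FS| = 23.1, S = (5.2998, 1.9190). ∠FSN = 107.4° gives SN at 120.40° from the x-axis; with |SN| = 25.3, N = (-7.5028, 23.741). ∠SNJ = 59.3° gives NJ at -118.90° from the x-axis; with |NJ| = 9.3, J = (-11.997, 15.599). NJ ⟂ JP, so JP runs at -28.900°; with |JP| = 27.6, P = (12.165, 2.2601). Then |TP| = |P − T| = 12.374.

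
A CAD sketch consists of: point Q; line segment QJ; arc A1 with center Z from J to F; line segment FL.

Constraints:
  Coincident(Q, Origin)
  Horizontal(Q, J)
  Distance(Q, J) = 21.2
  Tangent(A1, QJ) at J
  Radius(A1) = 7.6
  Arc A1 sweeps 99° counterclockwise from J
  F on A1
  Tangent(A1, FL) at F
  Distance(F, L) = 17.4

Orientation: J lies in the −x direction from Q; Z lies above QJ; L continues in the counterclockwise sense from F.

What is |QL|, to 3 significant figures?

30.7

Q is at the origin; Q and J share the same y with |QJ| = 21.2 and J on the −x side, so J = (-21.2, 0.00). Since A1 is tangent to QJ there, ZJ ⟂ QJ, so Z = J + (0, 7.6) = (-21.2, 7.60). On A1, J sits at bearing -90° from Z; a 99° counterclockwise sweep puts F at bearing 9°, so F = Z + 7.6·(cos 9°, sin 9°) = (-13.7, 8.79). Since A1 is tangent to FL there, ZF ⟂ FL, so FL runs along (−sin 9°, cos 9°); with |FL| = 17.4, L = (-16.4, 26.0). Then |QL| = |L − Q| = 30.7.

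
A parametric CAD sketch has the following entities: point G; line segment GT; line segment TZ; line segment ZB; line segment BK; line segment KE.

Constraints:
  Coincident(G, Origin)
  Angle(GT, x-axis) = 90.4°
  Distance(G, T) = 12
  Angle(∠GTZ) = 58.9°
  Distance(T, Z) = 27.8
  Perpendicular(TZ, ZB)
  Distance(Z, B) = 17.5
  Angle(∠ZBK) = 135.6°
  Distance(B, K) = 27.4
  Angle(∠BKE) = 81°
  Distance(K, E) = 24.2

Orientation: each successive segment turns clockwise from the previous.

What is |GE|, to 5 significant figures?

14.082

G is at the origin; GT runs at 90.4° with length 12.0, so T = (-0.083775, 12.000). ∠GTZ = 58.9° gives TZ at -30.700° from the x-axis; with |TZ| = 27.8, Z = (23.820, -2.1934). TZ ⟂ ZB, so ZB runs at -120.70°; with |ZB| = 17.5, B = (14.886, -17.241). ∠ZBK = 135.6° gives BK at -165.10° from the x-axis; with |BK| = 27.4, K = (-11.593, -24.286). ∠BKE = 81.0° gives KE at 95.900° from the x-axis; with |KE| = 24.2, E = (-14.081, -0.21443). Then |GE| = |E − G| = 14.082.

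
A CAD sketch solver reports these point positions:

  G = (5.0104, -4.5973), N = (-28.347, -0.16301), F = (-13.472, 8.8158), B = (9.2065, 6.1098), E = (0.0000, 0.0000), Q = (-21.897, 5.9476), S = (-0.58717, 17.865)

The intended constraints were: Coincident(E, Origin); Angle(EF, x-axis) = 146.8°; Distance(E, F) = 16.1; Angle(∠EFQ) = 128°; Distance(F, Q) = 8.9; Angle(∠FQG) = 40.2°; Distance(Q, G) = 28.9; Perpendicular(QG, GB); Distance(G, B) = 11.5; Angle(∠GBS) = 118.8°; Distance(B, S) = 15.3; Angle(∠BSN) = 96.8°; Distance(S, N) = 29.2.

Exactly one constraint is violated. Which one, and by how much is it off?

Distance(S, N) = 29.2 — off by 3.90.

E = (0.00, 0.00) ✓; EF at 146.8° ✓; |EF| = 16.10 ✓; ∠EFQ = 128.0° ✓; |FQ| = 8.900 ✓; ∠FQG = 40.20° ✓; |QG| = 28.90 ✓; ∠(QG, GB) = 90.00° ✓; |GB| = 11.50 ✓; ∠GBS = 118.8° ✓; |BS| = 15.30 ✓; ∠BSN = 96.80° ✓; |SN| = 33.10 ✗.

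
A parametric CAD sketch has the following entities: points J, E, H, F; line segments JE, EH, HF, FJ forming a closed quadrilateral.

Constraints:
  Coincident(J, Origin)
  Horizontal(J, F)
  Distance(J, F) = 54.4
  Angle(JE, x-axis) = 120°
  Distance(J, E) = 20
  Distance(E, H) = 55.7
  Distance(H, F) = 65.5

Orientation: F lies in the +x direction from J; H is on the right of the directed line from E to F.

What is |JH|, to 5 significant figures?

37.366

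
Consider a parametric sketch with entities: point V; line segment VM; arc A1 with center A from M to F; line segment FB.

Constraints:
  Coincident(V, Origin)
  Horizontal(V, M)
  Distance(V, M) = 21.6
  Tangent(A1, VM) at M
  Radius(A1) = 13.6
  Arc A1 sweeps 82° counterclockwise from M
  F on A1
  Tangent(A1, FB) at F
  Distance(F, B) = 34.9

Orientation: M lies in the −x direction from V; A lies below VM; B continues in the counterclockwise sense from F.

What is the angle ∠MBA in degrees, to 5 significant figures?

7.6835°

V is at the origin; VM is horizontal with |VM| = 21.6 and M on the −x side, so M = (-21.600, 0.0000). Since A1 is tangent to VM there, AM ⟂ VM, so A = M + (0, -13.6) = (-21.600, -13.600). On A1, M sits at bearing 90° from A; an 82° counterclockwise sweep puts F at bearing 172°, so F = A + 13.6·(cos 172°, sin 172°) = (-35.068, -11.707). Tangency of A1 to FB means the radius AF is perpendicular to FB, so FB runs along (−sin 172°, cos 172°); with |FB| = 34.9, B = (-39.925, -46.268). Then cos ∠MBA = BM·BA / (|BM||BA|), giving 7.6835°.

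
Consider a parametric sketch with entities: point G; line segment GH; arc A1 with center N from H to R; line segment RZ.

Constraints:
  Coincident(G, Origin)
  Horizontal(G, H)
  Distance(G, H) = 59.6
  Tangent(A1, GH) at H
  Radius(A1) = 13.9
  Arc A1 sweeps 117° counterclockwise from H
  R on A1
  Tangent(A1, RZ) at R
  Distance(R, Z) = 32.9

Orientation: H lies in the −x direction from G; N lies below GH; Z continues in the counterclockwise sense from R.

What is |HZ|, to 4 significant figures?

49.59

On A1, H sits at bearing 90° from N; a 117° counterclockwise sweep puts R at bearing 207°, so R = N + 13.9·(cos 207°, sin 207°) = (-71.98, -20.21). Tangency of A1 to RZ means the radius NR is perpendicular to RZ, so RZ runs along (−sin 207°, cos 207°); with |RZ| = 32.9, Z = (-57.05, -49.52). Then |HZ| = |Z − H| = 49.59.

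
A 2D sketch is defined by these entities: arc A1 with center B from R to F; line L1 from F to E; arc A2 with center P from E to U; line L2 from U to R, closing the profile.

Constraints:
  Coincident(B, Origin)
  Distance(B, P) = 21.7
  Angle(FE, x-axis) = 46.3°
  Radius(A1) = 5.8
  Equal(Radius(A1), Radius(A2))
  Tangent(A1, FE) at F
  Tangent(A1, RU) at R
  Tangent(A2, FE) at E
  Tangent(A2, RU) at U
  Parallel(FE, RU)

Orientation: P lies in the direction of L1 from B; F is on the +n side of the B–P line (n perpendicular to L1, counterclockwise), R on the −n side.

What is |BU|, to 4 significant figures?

22.46

Tangency of A1 to both parallel lines with radius 5.8 puts F and R at B ± 5.8·n: F = (-4.193, 4.007), R = (4.193, -4.007). Equal radii place E and U the same way about P: E = P + 5.8·n = (10.80, 19.70), U = P − 5.8·n = (19.19, 11.68). Then |BU| = |U − B| = 22.46.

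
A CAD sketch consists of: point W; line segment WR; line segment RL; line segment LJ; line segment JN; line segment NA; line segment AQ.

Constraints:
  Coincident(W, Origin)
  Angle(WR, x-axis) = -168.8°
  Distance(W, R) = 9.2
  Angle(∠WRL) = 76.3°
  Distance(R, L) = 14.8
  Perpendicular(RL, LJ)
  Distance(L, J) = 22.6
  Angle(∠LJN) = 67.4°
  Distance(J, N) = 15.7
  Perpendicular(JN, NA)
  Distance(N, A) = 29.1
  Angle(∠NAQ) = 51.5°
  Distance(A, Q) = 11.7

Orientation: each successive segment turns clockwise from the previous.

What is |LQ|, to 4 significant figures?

2.344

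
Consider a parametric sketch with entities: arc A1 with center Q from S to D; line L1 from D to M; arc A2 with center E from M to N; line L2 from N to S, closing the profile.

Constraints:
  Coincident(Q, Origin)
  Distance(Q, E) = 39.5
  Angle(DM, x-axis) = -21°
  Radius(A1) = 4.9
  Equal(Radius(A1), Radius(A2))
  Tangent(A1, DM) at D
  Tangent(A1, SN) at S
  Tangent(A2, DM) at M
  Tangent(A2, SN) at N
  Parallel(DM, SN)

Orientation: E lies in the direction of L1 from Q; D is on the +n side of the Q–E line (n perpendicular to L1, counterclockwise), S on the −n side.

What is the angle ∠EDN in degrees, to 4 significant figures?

6.862°

The slot axis is L1's direction at -21.0°, so u = (cos -21.0°, sin -21.0°) = (0.9336, -0.3584) and n = (−sin -21.0°, cos -21.0°) = (0.3584, 0.9336). Q is at the origin and E lies 39.5 along u from Q, so E = 39.5·u = (36.88, -14.16). Tangency of A1 to both parallel lines with radius 4.9 puts D and S at Q ± 4.9·n: D = (1.756, 4.575), S = (-1.756, -4.575). Equal radii place M and N the same way about E: M = E + 4.9·n = (38.63, -9.581), N = E − 4.9·n = (35.12, -18.73). Then cos ∠EDN = DE·DN / (|DE||DN|), giving 6.862°.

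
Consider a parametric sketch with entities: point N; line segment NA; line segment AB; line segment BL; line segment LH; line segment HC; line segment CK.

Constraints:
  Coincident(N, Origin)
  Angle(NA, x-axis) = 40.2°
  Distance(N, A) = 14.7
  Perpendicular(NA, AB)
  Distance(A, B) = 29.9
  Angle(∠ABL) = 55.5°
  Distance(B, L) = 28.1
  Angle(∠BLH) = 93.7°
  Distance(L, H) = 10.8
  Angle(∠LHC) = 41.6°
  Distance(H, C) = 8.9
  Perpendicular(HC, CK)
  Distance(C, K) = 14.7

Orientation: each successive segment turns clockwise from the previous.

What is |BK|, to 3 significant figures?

33.3

∠LHC = 41.6° gives HC at -39.0° from the x-axis; with |HC| = 8.9, C = (7.72, -11.1). The perpendicularity gives CK at right angles to HC, so CK runs at -129°; with |CK| = 14.7, K = (-1.53, -22.5). Then |BK| = |K − B| = 33.3.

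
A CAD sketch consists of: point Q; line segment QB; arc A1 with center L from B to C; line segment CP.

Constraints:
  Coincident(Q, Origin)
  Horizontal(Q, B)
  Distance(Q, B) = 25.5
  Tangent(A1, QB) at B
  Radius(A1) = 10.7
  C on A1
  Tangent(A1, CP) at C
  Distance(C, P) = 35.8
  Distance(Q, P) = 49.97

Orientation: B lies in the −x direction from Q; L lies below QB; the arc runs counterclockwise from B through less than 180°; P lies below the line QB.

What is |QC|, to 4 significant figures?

38.29

Checks: Q = (0.00, 0.00) ✓; |LC| = 10.70 ✓; ∠(LC, CP) = 90.00° ✓; |CP| = 35.80 ✓; |QP| = 49.97 ✓.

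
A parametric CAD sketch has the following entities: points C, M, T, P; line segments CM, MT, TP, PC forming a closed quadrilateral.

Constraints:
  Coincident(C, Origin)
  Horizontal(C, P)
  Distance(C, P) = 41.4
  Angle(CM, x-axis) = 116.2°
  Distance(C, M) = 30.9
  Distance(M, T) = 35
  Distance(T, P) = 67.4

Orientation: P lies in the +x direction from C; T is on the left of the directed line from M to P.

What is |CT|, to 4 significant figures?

57.30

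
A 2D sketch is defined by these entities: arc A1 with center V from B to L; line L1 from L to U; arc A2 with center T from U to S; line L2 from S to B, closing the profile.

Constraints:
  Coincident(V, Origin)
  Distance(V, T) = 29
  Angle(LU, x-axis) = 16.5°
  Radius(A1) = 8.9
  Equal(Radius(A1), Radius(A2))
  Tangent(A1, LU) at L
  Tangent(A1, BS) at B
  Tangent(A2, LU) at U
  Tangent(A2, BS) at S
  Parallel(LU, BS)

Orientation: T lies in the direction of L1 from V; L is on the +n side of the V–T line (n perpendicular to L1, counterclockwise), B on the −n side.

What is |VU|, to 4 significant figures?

30.33

The slot axis is L1's direction at 16.5°, so u = (cos 16.5°, sin 16.5°) = (0.9588, 0.2840) and n = (−sin 16.5°, cos 16.5°) = (-0.2840, 0.9588). V is at the origin and T lies 29.0 along u from V, so T = 29.0·u = (27.81, 8.236). Tangency of A1 to both parallel lines with radius 8.9 puts L and B at V ± 8.9·n: L = (-2.528, 8.533), B = (2.528, -8.533). Equal radii place U and S the same way about T: U = T + 8.9·n = (25.28, 16.77), S = T − 8.9·n = (30.33, -0.2971). Then |VU| = |U − V| = 30.33.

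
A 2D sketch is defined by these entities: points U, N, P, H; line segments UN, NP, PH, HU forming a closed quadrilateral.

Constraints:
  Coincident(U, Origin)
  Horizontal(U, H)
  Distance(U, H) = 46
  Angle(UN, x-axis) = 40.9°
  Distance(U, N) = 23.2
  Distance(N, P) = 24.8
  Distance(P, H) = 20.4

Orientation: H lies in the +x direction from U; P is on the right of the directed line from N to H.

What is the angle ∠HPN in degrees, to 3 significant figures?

90.6°

U is at the origin; UH is horizontal with |UH| = 46.0 and H in +x, so H = (46.0, 0). UN runs at 40.9° with |UN| = 23.2, so N = (17.5, 15.2). P is determined by |NP| = 24.8 and |PH| = 20.4 together: it lies at the intersection of circle(N, 24.8) and circle(H, 20.4). With |NH| = 32.3, the foot of the radical line on NH is 19.2 from N and the perpendicular offset is √(24.8² − 19.2²) = 15.7. Taking the right-of-NH solution: P = (27.1, -7.69).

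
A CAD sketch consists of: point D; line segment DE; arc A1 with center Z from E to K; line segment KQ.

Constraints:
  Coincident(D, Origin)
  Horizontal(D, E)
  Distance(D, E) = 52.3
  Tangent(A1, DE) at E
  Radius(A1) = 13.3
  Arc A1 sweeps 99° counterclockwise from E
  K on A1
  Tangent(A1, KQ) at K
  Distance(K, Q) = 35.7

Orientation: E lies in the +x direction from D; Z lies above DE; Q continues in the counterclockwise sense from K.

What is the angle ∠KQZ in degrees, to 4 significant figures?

20.43°

D is at the origin; DE is horizontal with |DE| = 52.3 and E on the +x side, so E = (52.30, 0.000). Since A1 is tangent to DE there, ZE ⟂ DE, so Z = E + (0, 13.3) = (52.30, 13.30). On A1, E sits at bearing -90° from Z; a 99° counterclockwise sweep puts K at bearing 9°, so K = Z + 13.3·(cos 9°, sin 9°) = (65.44, 15.38). A1 meets KQ tangentially, so ZK is at right angles to KQ, so KQ runs along (−sin 9°, cos 9°); with |KQ| = 35.7, Q = (59.85, 50.64). Then cos ∠KQZ = QK·QZ / (|QK||QZ|), giving 20.43°.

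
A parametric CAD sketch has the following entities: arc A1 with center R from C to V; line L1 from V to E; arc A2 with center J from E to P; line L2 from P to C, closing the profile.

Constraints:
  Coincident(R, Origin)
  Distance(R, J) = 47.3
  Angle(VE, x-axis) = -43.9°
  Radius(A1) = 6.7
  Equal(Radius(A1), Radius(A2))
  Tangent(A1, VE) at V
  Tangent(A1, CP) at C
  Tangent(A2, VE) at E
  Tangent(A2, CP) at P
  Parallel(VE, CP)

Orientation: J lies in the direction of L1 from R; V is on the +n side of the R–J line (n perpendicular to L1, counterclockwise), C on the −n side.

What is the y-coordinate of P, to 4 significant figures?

-37.63

The slot axis is L1's direction at -43.9°, so u = (cos -43.9°, sin -43.9°) = (0.7206, -0.6934) and n = (−sin -43.9°, cos -43.9°) = (0.6934, 0.7206). R is at the origin and J lies 47.3 along u from R, so J = 47.3·u = (34.08, -32.80). Tangency of A1 to both parallel lines with radius 6.7 puts V and C at R ± 6.7·n: V = (4.646, 4.828), C = (-4.646, -4.828). Equal radii place E and P the same way about J: E = J + 6.7·n = (38.73, -27.97), P = J − 6.7·n = (29.44, -37.63). So P.y = -37.63.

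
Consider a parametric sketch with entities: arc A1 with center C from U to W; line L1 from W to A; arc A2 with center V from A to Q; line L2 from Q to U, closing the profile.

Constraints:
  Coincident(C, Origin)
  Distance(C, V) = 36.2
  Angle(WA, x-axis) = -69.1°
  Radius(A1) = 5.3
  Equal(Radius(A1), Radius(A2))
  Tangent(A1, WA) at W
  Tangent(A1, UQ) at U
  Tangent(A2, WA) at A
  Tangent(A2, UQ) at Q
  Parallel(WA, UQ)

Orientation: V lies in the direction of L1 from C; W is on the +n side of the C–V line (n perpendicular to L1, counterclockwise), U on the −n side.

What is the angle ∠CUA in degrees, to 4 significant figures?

73.68°

The slot axis is L1's direction at -69.1°, so u = (cos -69.1°, sin -69.1°) = (0.3567, -0.9342) and n = (−sin -69.1°, cos -69.1°) = (0.9342, 0.3567). C is at the origin and V lies 36.2 along u from C, so V = 36.2·u = (12.91, -33.82). Tangency of A1 to both parallel lines with radius 5.3 puts W and U at C ± 5.3·n: W = (4.951, 1.891), U = (-4.951, -1.891). Equal radii place A and Q the same way about V: A = V + 5.3·n = (17.87, -31.93), Q = V − 5.3·n = (7.963, -35.71). Then cos ∠CUA = UC·UA / (|UC||UA|), giving 73.68°.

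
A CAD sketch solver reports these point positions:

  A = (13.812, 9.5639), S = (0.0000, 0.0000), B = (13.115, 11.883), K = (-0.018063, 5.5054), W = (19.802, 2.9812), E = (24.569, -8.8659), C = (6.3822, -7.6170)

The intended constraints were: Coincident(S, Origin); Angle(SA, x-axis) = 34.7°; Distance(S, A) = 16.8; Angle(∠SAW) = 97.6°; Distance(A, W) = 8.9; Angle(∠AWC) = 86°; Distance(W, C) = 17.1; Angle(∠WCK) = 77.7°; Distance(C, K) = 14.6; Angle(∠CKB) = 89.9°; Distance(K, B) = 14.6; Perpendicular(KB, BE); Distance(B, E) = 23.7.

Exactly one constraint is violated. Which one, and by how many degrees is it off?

Perpendicular(KB, BE) — off by 3.00°.

S = (0.00, 0.00) ✓; SA at 34.70° ✓; |SA| = 16.80 ✓; ∠SAW = 97.60° ✓; |AW| = 8.900 ✓; ∠AWC = 86.00° ✓; |WC| = 17.10 ✓; ∠WCK = 77.70° ✓; |CK| = 14.60 ✓; ∠CKB = 89.90° ✓; |KB| = 14.60 ✓; ∠(KB, BE) = 87.00° ✗; |BE| = 23.70 ✓.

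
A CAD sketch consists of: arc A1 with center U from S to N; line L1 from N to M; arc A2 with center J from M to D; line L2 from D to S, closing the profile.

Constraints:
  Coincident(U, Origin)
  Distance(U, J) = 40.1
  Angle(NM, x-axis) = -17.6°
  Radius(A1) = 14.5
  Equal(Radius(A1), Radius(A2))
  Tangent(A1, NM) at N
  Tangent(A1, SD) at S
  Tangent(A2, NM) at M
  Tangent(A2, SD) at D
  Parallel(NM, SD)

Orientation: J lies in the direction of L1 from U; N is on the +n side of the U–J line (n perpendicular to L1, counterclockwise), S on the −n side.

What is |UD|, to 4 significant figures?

42.64

Tangency of A1 to both parallel lines with radius 14.5 puts N and S at U ± 14.5·n: N = (4.384, 13.82), S = (-4.384, -13.82). Equal radii place M and D the same way about J: M = J + 14.5·n = (42.61, 1.696), D = J − 14.5·n = (33.84, -25.95). Then |UD| = |D − U| = 42.64.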